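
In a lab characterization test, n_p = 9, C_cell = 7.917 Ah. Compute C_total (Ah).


C_total = 9 * 7.917 = 71.253 Ah

71.253 Ah


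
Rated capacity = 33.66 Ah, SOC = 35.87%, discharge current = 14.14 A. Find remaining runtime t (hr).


Step 1: remaining = SOC/100 * C_total = 35.87/100 * 33.66 = 12.074 Ah
Step 2: t = remaining / I = 12.074 / 14.14 = 0.8539 hr

0.8539 hr


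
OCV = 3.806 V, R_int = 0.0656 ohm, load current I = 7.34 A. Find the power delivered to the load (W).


Step 1: V_terminal = OCV - I*R = 3.806 - 7.34 * 0.0656 = 3.3245 V
Step 2: P_out = V_terminal * I = 3.3245 * 7.34 = 24.40 W

24.40 W


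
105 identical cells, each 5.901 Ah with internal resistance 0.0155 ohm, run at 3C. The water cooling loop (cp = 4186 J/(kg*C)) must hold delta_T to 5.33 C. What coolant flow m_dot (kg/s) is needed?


Step 1: I = 3 * 5.901 = 17.703 A
Step 2: Q_cell = I^2 * R = 17.703^2 * 0.0155 = 4.8576 W
Step 3: Q_total = 105 * 4.8576 = 510.05 W
Step 4: m_dot = Q_total / (cp * dT) = 510.05 / (4186 * 5.33) = 0.02286 kg/s

0.02286 kg/s


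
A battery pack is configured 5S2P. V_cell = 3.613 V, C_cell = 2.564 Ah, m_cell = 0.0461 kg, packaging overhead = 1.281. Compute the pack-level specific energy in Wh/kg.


Step 1: V_pack = 5 * 3.613 = 18.065 V
Step 2: C_pack = 2 * 2.564 = 5.128 Ah
Step 3: E_pack = V_pack * C_pack = 18.065 * 5.128 = 92.637 Wh
Step 4: m_pack = 5 * 2 * 0.0461 * 1.281 = 0.59054 kg
Step 5: ED = E_pack / m_pack = 92.637 / 0.59054 = 156.9 Wh/kg

156.9 Wh/kg


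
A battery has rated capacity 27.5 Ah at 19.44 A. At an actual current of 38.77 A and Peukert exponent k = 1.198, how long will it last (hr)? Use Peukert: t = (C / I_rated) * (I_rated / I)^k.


t_rated = C / I_rated = 27.5 / 19.44 = 1.4146 hr
(I_rated/I)^k = (0.50142)^1.198 = 0.43736
t = t_rated * (I_rated/I)^k = 1.4146 * 0.43736 = 0.6187 hr

0.6187 hr


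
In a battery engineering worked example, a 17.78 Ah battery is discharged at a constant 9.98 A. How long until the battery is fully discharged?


Runtime = 17.78 Ah / 9.98 A = 1.782 hr

1.782 hr


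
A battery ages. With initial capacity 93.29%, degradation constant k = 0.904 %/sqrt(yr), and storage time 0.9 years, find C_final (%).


sqrt(t) = sqrt(0.9) = 0.94868
C_final = 93.29 - 0.904 * 0.94868 = 92.43%

92.43%


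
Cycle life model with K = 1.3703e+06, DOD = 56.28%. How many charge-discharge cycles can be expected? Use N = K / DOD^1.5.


Step 1: DOD^1.5 = 56.28^1.5 = 422.21
Step 2: N = 1.3703e+06 / 422.21 = 3246 cycles

3246 cycles


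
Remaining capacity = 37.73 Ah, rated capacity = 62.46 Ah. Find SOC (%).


SOC% = 37.73 / 62.46 * 100 = 60.41%

60.41%


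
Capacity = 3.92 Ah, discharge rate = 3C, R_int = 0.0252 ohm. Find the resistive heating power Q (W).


Step 1: I = C_rate * capacity = 3 * 3.92 = 11.76 A
Step 2: Q = I^2 * R = 11.76^2 * 0.0252 = 138.3 * 0.0252 = 3.485 W

3.485 W


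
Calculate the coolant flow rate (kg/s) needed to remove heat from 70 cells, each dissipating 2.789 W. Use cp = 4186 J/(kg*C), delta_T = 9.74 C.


Q_total = 70 * 2.789 = 195.23 W
m_dot = Q_total / (cp * dT) = 195.23 / (4186 * 9.74) = 0.004788 kg/s

0.004788 kg/s


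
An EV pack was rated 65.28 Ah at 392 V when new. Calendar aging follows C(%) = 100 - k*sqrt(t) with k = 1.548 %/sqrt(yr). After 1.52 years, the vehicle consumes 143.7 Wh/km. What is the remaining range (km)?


Step 1: capacity retention = 100 - 1.548 * sqrt(1.52) = 100 - 1.548 * 1.2329 = 98.091%
Step 2: C_now = 65.28 * 98.091/100 = 64.034 Ah
Step 3: E_pack = V * C_now = 392 * 64.034 = 25101 Wh
Step 4: range = E_pack / consumption = 25101 / 143.7 = 174.7 km

174.7 km


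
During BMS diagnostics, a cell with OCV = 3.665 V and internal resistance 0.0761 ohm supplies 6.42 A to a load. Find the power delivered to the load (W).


Step 1: V_terminal = OCV - I*R = 3.665 - 6.42 * 0.0761 = 3.1764 V
Step 2: P_out = V_terminal * I = 3.1764 * 6.42 = 20.39 W

20.39 W


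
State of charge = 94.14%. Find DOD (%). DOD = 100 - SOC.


DOD = 100 - SOC = 100 - 94.14 = 5.86%

5.86%


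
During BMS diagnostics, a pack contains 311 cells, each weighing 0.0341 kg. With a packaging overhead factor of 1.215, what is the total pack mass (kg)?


m_pack = n * m_cell * overhead = 311 * 0.0341 * 1.215 = 12.89 kg

12.89 kg


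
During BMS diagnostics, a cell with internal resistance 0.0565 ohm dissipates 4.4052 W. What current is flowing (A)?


I = sqrt(Q / R) = sqrt(4.4052 / 0.0565) = sqrt(77.968) = 8.830 A

8.830 A


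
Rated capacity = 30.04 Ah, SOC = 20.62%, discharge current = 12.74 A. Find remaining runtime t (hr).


Step 1: remaining = SOC/100 * C_total = 20.62/100 * 30.04 = 6.1942 Ah
Step 2: t = remaining / I = 6.1942 / 12.74 = 0.4862 hr

0.4862 hr


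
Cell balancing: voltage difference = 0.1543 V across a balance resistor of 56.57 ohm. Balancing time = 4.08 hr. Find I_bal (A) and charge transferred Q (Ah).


I_bal = dV / R = 0.1543 / 56.57 = 0.0027276 A
Q = I_bal * t = 0.0027276 * 4.08 = 0.01113 Ah

I=0.0027276 A, Q=0.01113 Ah


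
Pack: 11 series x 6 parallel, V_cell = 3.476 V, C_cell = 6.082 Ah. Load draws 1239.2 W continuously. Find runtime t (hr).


Step 1: E_pack = Ns * V_cell * Np * C_cell = 11 * 3.476 * 6 * 6.082 = 1395.3 Wh
Step 2: t = E_pack / P = 1395.3 / 1239.2 = 1.126 hr

1.126 hr


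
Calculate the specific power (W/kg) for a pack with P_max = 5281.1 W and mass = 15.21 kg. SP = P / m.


SP = P / m = 5281.1 / 15.21 = 347.2 W/kg

347.2 W/kg


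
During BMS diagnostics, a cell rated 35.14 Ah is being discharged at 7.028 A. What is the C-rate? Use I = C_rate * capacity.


C_rate = I / capacity = 7.028 / 35.14 = 0.2C

0.2C


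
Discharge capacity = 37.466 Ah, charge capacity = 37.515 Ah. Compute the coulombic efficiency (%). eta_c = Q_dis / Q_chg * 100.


eta_c = Q_dis / Q_chg * 100 = 37.466 / 37.515 * 100 = 99.87%

99.87%


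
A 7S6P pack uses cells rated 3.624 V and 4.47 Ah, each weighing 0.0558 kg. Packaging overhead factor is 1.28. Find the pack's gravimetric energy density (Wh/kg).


Step 1: V_pack = 7 * 3.624 = 25.368 V
Step 2: C_pack = 6 * 4.47 = 26.82 Ah
Step 3: E_pack = V_pack * C_pack = 25.368 * 26.82 = 680.37 Wh
Step 4: m_pack = 7 * 6 * 0.0558 * 1.28 = 2.9998 kg
Step 5: ED = E_pack / m_pack = 680.37 / 2.9998 = 226.8 Wh/kg

226.8 Wh/kg


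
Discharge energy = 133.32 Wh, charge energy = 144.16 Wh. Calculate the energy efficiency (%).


Round-trip efficiency = 133.32/144.16 * 100% = 92.48%

92.48%


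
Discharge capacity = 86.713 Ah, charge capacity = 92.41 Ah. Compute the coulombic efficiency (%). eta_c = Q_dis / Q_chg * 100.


eta_c = Q_dis / Q_chg * 100 = 86.713 / 92.41 * 100 = 93.84%

93.84%


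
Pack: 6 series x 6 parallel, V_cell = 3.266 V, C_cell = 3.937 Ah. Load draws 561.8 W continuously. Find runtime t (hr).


Step 1: E_pack = Ns * V_cell * Np * C_cell = 6 * 3.266 * 6 * 3.937 = 462.9 Wh
Step 2: t = E_pack / P = 462.9 / 561.8 = 0.8240 hr

0.8240 hr


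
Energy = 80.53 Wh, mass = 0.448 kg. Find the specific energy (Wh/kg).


Specific energy = 80.53 Wh / 0.448 kg = 179.8 Wh/kg

179.8 Wh/kg


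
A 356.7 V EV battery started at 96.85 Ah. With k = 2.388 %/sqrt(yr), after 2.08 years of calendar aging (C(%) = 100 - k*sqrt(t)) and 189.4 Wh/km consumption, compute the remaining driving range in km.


Step 1: capacity retention = 100 - 2.388 * sqrt(2.08) = 100 - 2.388 * 1.4422 = 96.556%
Step 2: C_now = 96.85 * 96.556/100 = 93.514 Ah
Step 3: E_pack = V * C_now = 356.7 * 93.514 = 33356 Wh
Step 4: range = E_pack / consumption = 33356 / 189.4 = 176.1 km

176.1 km


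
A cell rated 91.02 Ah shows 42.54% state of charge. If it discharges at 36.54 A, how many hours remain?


Step 1: remaining = SOC/100 * C_total = 42.54/100 * 91.02 = 38.72 Ah
Step 2: t = remaining / I = 38.72 / 36.54 = 1.060 hr

1.060 hr


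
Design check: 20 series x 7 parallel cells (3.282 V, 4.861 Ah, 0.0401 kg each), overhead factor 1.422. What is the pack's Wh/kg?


Step 1: V_pack = 20 * 3.282 = 65.64 V
Step 2: C_pack = 7 * 4.861 = 34.027 Ah
Step 3: E_pack = V_pack * C_pack = 65.64 * 34.027 = 2233.5 Wh
Step 4: m_pack = 20 * 7 * 0.0401 * 1.422 = 7.9831 kg
Step 5: ED = E_pack / m_pack = 2233.5 / 7.9831 = 279.8 Wh/kg

279.8 Wh/kg


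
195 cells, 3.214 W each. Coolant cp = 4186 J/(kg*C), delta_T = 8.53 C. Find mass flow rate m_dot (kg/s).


Step 1: Total heat Q = 195 * 3.214 W = 626.73 W
Step 2: denom = cp * dT = 4186 * 8.53 = 35707
Step 3: m_dot = 626.73 / 35707 = 0.01755 kg/s

0.01755 kg/s


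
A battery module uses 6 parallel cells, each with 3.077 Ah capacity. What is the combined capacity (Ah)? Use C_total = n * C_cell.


Parallel capacities add: 6 * 3.077 Ah = 18.462 Ah

18.462 Ah


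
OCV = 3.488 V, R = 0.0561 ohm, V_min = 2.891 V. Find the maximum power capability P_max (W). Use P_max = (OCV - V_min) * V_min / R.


dV = OCV - V_min = 0.597 V (so I_max = dV / R)
P_max = dV * V_min / R = 0.597 * 2.891 / 0.0561 = 30.77 W

30.77 W


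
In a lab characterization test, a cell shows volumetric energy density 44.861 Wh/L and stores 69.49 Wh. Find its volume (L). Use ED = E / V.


V = E / ED = 69.49 / 44.861 = 1.549 L

1.549 L


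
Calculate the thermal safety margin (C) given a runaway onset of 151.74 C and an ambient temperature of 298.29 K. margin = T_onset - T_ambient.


Convert: T_ambient = 298.29 K = 25.14 C
margin = 151.74 - 25.14 = 126.6 C

126.6 C


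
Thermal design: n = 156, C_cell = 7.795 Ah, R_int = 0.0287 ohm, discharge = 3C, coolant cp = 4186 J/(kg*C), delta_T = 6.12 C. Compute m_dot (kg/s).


Step 1: I = 3 * 7.795 = 23.385 A
Step 2: Q_cell = I^2 * R = 23.385^2 * 0.0287 = 15.695 W
Step 3: Q_total = 156 * 15.695 = 2448.4 W
Step 4: m_dot = Q_total / (cp * dT) = 2448.4 / (4186 * 6.12) = 0.09557 kg/s

0.09557 kg/s


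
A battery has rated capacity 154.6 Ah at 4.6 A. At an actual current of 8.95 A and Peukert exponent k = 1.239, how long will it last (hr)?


t_rated = C / I_rated = 154.6 / 4.6 = 33.609 hr
(I_rated/I)^k = (0.51397)^1.239 = 0.43838
t = t_rated * (I_rated/I)^k = 33.609 * 0.43838 = 14.73 hr

14.73 hr


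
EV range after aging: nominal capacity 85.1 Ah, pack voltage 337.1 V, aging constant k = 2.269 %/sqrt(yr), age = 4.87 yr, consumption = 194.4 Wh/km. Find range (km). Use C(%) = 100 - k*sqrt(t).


Step 1: capacity retention = 100 - 2.269 * sqrt(4.87) = 100 - 2.269 * 2.2068 = 94.993%
Step 2: C_now = 85.1 * 94.993/100 = 80.839 Ah
Step 3: E_pack = V * C_now = 337.1 * 80.839 = 27251 Wh
Step 4: range = E_pack / consumption = 27251 / 194.4 = 140.2 km

140.2 km


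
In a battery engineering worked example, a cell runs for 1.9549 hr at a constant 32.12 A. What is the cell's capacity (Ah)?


C = I * t = 32.12 * 1.9549 = 62.79 Ah

62.79 Ah


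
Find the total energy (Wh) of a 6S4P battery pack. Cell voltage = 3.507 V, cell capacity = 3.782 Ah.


E = Ns * Vcell * Np * Ccell = 6 * 3.507 * 4 * 3.782 = 318.3 Wh

318.3 Wh


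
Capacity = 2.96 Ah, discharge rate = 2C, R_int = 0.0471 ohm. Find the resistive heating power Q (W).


Step 1: I = C_rate * capacity = 2 * 2.96 = 5.92 A
Step 2: Q = I^2 * R = 5.92^2 * 0.0471 = 35.046 * 0.0471 = 1.651 W

1.651 W


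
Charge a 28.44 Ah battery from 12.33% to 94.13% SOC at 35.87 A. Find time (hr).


delta_Ah = 28.44 * (94.13 - 12.33) / 100 = 23.264 Ah
t = delta_Ah / I = 23.264 / 35.87 = 0.6486 hr

0.6486 hr


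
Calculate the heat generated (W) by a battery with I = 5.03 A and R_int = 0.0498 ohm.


Q = I^2 * R = 5.03^2 * 0.0498 = 1.260 W

1.260 W


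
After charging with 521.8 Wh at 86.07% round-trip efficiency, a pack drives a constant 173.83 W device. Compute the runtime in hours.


Step 1: E_discharge = eta/100 * E_charge = 86.07/100 * 521.8 = 449.11 Wh
Step 2: t = E_discharge / P = 449.11 / 173.83 = 2.584 hr

2.584 hr


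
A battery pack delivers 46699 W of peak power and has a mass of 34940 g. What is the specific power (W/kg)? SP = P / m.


Convert: m = 34940 g = 34.94 kg
Specific power = 46699 W / 34.94 kg = 1337 W/kg

1337 W/kg


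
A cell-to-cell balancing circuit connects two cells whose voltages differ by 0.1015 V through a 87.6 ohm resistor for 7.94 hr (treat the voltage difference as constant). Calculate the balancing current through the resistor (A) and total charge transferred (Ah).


First, Ohm's law: I_bal = 0.1015 V / 87.6 ohm = 0.0011587 A
Then Q = I * t = 0.0011587 A * 7.94 hr = 0.009200 Ah

I=0.0011587 A, Q=0.009200 Ah


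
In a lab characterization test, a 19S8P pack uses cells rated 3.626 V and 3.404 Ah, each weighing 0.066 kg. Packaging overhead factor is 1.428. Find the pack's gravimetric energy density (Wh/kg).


Step 1: V_pack = 19 * 3.626 = 68.894 V
Step 2: C_pack = 8 * 3.404 = 27.232 Ah
Step 3: E_pack = V_pack * C_pack = 68.894 * 27.232 = 1876.1 Wh
Step 4: m_pack = 19 * 8 * 0.066 * 1.428 = 14.326 kg
Step 5: ED = E_pack / m_pack = 1876.1 / 14.326 = 131.0 Wh/kg

131.0 Wh/kg


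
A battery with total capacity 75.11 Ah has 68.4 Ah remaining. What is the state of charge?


SOC = (remaining / total) * 100 = (68.4 / 75.11) * 100 = 91.07%

91.07%


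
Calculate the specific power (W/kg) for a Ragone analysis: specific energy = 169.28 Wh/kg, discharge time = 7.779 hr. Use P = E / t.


Specific power = 169.28 Wh/kg / 7.779 hr = 21.76 W/kg

21.76 W/kg


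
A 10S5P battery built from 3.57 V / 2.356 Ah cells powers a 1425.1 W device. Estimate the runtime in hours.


Step 1: E_pack = Ns * V_cell * Np * C_cell = 10 * 3.57 * 5 * 2.356 = 420.55 Wh
Step 2: t = E_pack / P = 420.55 / 1425.1 = 0.2951 hr

0.2951 hr


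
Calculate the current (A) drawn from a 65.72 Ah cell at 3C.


I = C_rate * capacity = 3 * 65.72 = 197.16 A

197.16 A


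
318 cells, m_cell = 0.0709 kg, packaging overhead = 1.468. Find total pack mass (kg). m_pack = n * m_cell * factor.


Cell mass sum = 318 * 0.0709 = 22.546 kg
With overhead 1.468: m_pack = 22.546 * 1.468 = 33.10 kg

33.10 kg


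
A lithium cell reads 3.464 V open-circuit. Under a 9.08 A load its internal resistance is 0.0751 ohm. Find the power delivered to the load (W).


Step 1: V_terminal = OCV - I*R = 3.464 - 9.08 * 0.0751 = 2.7821 V
Step 2: P_out = V_terminal * I = 2.7821 * 9.08 = 25.26 W

25.26 W


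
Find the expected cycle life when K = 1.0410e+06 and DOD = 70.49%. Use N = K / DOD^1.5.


DOD^1.5 = 591.82
N = K / DOD^1.5 = 1.0410e+06 / 591.82 = 1759

1759 cycles


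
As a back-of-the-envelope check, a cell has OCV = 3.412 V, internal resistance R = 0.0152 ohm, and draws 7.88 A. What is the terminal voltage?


IR drop = 7.88 * 0.0152 = 0.11978 V
V = 3.412 - 0.11978 = 3.292 V

3.292 V


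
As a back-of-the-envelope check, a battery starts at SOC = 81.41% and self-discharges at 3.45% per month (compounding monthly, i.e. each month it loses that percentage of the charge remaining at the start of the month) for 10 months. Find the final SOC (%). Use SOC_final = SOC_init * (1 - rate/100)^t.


decay = (1 - 3.45/100)^10 = 0.70392
SOC_final = 81.41 * 0.70392 = 57.31%

57.31%


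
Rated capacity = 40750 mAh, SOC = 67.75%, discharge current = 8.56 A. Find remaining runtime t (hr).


Convert: C_total = 40750 mAh = 40.75 Ah
Step 1: remaining = SOC/100 * C_total = 67.75/100 * 40.75 = 27.608 Ah
Step 2: t = remaining / I = 27.608 / 8.56 = 3.225 hr

3.225 hr


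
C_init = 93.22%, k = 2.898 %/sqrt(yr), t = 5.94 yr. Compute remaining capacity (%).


sqrt(t) = sqrt(5.94) = 2.4372
C_final = 93.22 - 2.898 * 2.4372 = 86.16%

86.16%


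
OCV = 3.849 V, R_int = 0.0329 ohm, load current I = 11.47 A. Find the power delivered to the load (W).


Step 1: V_terminal = OCV - I*R = 3.849 - 11.47 * 0.0329 = 3.4716 V
Step 2: P_out = V_terminal * I = 3.4716 * 11.47 = 39.82 W

39.82 W


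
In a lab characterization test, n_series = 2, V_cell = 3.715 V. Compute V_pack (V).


V_pack = n * V_cell = 2 * 3.715 = 7.43 V

7.43 V


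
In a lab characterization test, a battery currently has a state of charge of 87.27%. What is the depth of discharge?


Complement of SOC: DOD = 100% - 87.27% = 12.73%

12.73%


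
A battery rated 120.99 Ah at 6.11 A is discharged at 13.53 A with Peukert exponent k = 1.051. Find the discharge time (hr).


t_rated = C / I_rated = 120.99 / 6.11 = 19.802 hr
(I_rated/I)^k = (0.45159)^1.051 = 0.43365
t = t_rated * (I_rated/I)^k = 19.802 * 0.43365 = 8.587 hr

8.587 hr


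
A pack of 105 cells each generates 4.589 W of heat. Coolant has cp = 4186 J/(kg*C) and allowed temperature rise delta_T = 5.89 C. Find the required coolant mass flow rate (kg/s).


Q_total = 105 * 4.589 = 481.85 W
m_dot = Q_total / (cp * dT) = 481.85 / (4186 * 5.89) = 0.01954 kg/s

0.01954 kg/s


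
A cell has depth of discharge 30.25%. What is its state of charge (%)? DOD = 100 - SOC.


SOC = 100 - DOD = 100 - 30.25 = 69.75%

69.75%


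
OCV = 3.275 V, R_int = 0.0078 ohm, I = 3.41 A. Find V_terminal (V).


IR drop = 3.41 * 0.0078 = 0.026598 V
V = 3.275 - 0.026598 = 3.248 V

3.248 V


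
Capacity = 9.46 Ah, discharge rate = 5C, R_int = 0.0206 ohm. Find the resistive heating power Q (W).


Step 1: I = C_rate * capacity = 5 * 9.46 = 47.3 A
Step 2: Q = I^2 * R = 47.3^2 * 0.0206 = 2237.3 * 0.0206 = 46.09 W

46.09 W


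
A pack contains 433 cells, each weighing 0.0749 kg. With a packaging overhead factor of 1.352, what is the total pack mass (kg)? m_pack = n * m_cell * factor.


m_pack = n * m_cell * overhead = 433 * 0.0749 * 1.352 = 43.85 kg

43.85 kg


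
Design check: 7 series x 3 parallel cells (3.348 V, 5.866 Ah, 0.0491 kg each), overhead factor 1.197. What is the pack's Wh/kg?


Step 1: V_pack = 7 * 3.348 = 23.436 V
Step 2: C_pack = 3 * 5.866 = 17.598 Ah
Step 3: E_pack = V_pack * C_pack = 23.436 * 17.598 = 412.43 Wh
Step 4: m_pack = 7 * 3 * 0.0491 * 1.197 = 1.2342 kg
Step 5: ED = E_pack / m_pack = 412.43 / 1.2342 = 334.2 Wh/kg

334.2 Wh/kg


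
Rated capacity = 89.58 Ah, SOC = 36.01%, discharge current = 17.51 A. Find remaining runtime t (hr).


Step 1: remaining = SOC/100 * C_total = 36.01/100 * 89.58 = 32.258 Ah
Step 2: t = remaining / I = 32.258 / 17.51 = 1.842 hr

1.842 hr


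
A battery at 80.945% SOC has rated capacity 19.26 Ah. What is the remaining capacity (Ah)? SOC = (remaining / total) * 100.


remaining = SOC / 100 * total = 80.945 / 100 * 19.26 = 15.59 Ah

15.59 Ah


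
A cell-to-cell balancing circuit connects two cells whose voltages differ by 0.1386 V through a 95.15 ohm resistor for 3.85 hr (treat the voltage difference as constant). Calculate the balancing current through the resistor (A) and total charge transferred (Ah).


I_bal = dV / R = 0.1386 / 95.15 = 0.0014566 A
Q = I_bal * t = 0.0014566 * 3.85 = 0.005608 Ah

I=0.0014566 A, Q=0.005608 Ah


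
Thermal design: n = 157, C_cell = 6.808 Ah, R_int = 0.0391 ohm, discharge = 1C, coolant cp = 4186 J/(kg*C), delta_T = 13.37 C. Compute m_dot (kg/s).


Step 1: I = 1 * 6.808 = 6.808 A
Step 2: Q_cell = I^2 * R = 6.808^2 * 0.0391 = 1.8122 W
Step 3: Q_total = 157 * 1.8122 = 284.52 W
Step 4: m_dot = Q_total / (cp * dT) = 284.52 / (4186 * 13.37) = 0.005084 kg/s

0.005084 kg/s


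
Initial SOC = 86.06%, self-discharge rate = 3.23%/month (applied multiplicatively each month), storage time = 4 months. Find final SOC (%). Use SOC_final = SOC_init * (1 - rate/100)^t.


Monthly retention factor = 1 - 3.23/100 = 0.9677
Over 4 months: factor^4 = 0.87693
SOC_final = 86.06 * 0.87693 = 75.47%

75.47%


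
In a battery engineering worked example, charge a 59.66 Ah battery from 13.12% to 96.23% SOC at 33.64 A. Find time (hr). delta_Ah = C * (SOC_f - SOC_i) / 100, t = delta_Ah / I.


Step 1: dSOC = 96.23% - 13.12% = 83.11%
Step 2: delta_Ah = 59.66 * 83.11 / 100 = 49.583 Ah
Step 3: t = 49.583 / 33.64 = 1.474 hr

1.474 hr


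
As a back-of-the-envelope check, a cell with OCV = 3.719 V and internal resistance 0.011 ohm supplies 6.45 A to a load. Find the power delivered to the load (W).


Step 1: V_terminal = OCV - I*R = 3.719 - 6.45 * 0.011 = 3.6481 V
Step 2: P_out = V_terminal * I = 3.6481 * 6.45 = 23.53 W

23.53 W


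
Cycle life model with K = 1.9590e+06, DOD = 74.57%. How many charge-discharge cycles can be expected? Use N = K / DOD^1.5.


Step 1: DOD^1.5 = 74.57^1.5 = 643.94
Step 2: N = 1.9590e+06 / 643.94 = 3042 cycles

3042 cycles


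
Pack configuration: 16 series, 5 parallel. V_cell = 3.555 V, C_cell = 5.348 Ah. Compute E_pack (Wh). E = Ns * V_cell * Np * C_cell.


E = Ns * Vcell * Np * Ccell = 16 * 3.555 * 5 * 5.348 = 1521 Wh

1521 Wh


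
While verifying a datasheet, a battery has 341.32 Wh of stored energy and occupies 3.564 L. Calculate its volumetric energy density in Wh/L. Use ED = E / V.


Volumetric ED = 341.32 Wh / 3.564 L = 95.77 Wh/L

95.77 Wh/L


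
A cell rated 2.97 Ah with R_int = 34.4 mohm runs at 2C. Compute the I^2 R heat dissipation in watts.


Convert: R = 34.4 mohm = 0.0344 ohm
Step 1: I = C_rate * capacity = 2 * 2.97 = 5.94 A
Step 2: Q = I^2 * R = 5.94^2 * 0.0344 = 35.284 * 0.0344 = 1.214 W

1.214 W


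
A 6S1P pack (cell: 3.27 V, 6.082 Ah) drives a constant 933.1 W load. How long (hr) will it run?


Step 1: E_pack = Ns * V_cell * Np * C_cell = 6 * 3.27 * 1 * 6.082 = 119.33 Wh
Step 2: t = E_pack / P = 119.33 / 933.1 = 0.1279 hr

0.1279 hr


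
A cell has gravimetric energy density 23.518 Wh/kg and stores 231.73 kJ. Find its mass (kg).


Convert: E = 231.73 kJ = 64.369 Wh
m = E / ED = 64.369 / 23.518 = 2.737 kg

2.737 kg


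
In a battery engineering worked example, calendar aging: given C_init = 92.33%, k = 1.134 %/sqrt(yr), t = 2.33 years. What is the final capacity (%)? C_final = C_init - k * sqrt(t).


Step 1: sqrt(2.33 yr) = 1.5264
Step 2: drop = 1.134 * 1.5264 = 1.7309
Step 3: C_final = 92.33 - 1.7309 = 90.60%

90.60%


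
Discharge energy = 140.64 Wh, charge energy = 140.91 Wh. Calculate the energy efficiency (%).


eta_e = E_dis / E_chg * 100 = 140.64 / 140.91 * 100 = 99.81%

99.81%


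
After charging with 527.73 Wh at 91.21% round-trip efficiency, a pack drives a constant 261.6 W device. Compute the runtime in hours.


Step 1: E_discharge = eta/100 * E_charge = 91.21/100 * 527.73 = 481.34 Wh
Step 2: t = E_discharge / P = 481.34 / 261.6 = 1.840 hr

1.840 hr


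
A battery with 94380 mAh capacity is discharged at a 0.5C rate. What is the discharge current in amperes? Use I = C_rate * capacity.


Convert: capacity = 94380 mAh = 94.38 Ah
I = C_rate * capacity = 0.5 * 94.38 = 47.19 A

47.19 A


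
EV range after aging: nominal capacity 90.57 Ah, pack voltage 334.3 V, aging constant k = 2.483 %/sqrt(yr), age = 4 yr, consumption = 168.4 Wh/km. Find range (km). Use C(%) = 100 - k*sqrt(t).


Step 1: capacity retention = 100 - 2.483 * sqrt(4) = 100 - 2.483 * 2 = 95.034%
Step 2: C_now = 90.57 * 95.034/100 = 86.072 Ah
Step 3: E_pack = V * C_now = 334.3 * 86.072 = 28774 Wh
Step 4: range = E_pack / consumption = 28774 / 168.4 = 170.9 km

170.9 km


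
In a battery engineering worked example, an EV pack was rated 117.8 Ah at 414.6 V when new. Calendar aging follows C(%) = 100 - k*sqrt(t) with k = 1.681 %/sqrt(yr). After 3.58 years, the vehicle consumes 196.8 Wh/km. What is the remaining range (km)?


Step 1: capacity retention = 100 - 1.681 * sqrt(3.58) = 100 - 1.681 * 1.8921 = 96.819%
Step 2: C_now = 117.8 * 96.819/100 = 114.05 Ah
Step 3: E_pack = V * C_now = 414.6 * 114.05 = 47285 Wh
Step 4: range = E_pack / consumption = 47285 / 196.8 = 240.3 km

240.3 km


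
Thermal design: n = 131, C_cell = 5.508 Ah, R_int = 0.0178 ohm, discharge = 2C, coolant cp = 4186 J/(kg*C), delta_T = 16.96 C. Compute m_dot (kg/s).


Step 1: I = 2 * 5.508 = 11.016 A
Step 2: Q_cell = I^2 * R = 11.016^2 * 0.0178 = 2.1601 W
Step 3: Q_total = 131 * 2.1601 = 282.97 W
Step 4: m_dot = Q_total / (cp * dT) = 282.97 / (4186 * 16.96) = 0.003986 kg/s

0.003986 kg/s


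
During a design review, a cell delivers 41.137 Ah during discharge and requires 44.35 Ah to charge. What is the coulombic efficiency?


eta_c = Q_dis / Q_chg * 100 = 41.137 / 44.35 * 100 = 92.76%

92.76%


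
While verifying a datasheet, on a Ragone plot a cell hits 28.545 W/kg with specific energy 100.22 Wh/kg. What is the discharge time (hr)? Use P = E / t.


t = E / P = 100.22 / 28.545 = 3.511 hr

3.511 hr


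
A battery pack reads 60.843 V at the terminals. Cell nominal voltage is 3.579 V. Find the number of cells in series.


Rearranging: n = V_pack / V_cell = 60.843 / 3.579 = 17 cells

17


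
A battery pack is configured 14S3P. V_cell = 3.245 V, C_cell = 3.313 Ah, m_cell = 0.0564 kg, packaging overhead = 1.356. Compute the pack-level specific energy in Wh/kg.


Step 1: V_pack = 14 * 3.245 = 45.43 V
Step 2: C_pack = 3 * 3.313 = 9.939 Ah
Step 3: E_pack = V_pack * C_pack = 45.43 * 9.939 = 451.53 Wh
Step 4: m_pack = 14 * 3 * 0.0564 * 1.356 = 3.2121 kg
Step 5: ED = E_pack / m_pack = 451.53 / 3.2121 = 140.6 Wh/kg

140.6 Wh/kg


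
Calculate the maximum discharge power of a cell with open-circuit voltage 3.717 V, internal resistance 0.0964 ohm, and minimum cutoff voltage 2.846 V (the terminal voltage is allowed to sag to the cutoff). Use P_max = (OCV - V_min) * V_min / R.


P_max = (OCV - V_min) * V_min / R = (3.717 - 2.846) * 2.846 / 0.0964 = 0.871 * 2.846 / 0.0964 = 25.71 W

25.71 W


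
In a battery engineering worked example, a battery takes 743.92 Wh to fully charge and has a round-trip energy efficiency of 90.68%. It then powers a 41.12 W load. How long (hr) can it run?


Step 1: E_discharge = eta/100 * E_charge = 90.68/100 * 743.92 = 674.59 Wh
Step 2: t = E_discharge / P = 674.59 / 41.12 = 16.41 hr

16.41 hr


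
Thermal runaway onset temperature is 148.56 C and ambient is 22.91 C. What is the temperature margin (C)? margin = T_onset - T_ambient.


Safety margin = 148.56 C - 22.91 C = 125.65 C

125.65 C


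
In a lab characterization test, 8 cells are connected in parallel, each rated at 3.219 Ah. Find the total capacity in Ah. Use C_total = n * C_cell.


Parallel capacities add: 8 * 3.219 Ah = 25.752 Ah

25.752 Ah


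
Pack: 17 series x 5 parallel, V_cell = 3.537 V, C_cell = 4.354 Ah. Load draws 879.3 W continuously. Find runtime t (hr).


Step 1: E_pack = Ns * V_cell * Np * C_cell = 17 * 3.537 * 5 * 4.354 = 1309 Wh
Step 2: t = E_pack / P = 1309 / 879.3 = 1.489 hr

1.489 hr


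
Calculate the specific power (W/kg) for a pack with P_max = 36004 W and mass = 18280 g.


Convert: m = 18280 g = 18.28 kg
Specific power = 36004 W / 18.28 kg = 1970 W/kg

1970 W/kg


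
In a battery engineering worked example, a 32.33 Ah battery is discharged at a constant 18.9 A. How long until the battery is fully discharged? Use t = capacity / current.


t = capacity / current = 32.33 / 18.9 = 1.711 hr

1.711 hr


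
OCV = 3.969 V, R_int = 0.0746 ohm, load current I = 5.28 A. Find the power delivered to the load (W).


Step 1: V_terminal = OCV - I*R = 3.969 - 5.28 * 0.0746 = 3.5751 V
Step 2: P_out = V_terminal * I = 3.5751 * 5.28 = 18.88 W

18.88 W


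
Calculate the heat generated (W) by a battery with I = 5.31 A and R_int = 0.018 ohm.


Q = I^2 * R = 5.31^2 * 0.018 = 0.5075 W

0.5075 W


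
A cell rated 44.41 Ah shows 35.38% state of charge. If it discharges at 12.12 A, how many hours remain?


Step 1: remaining = SOC/100 * C_total = 35.38/100 * 44.41 = 15.712 Ah
Step 2: t = remaining / I = 15.712 / 12.12 = 1.296 hr

1.296 hr


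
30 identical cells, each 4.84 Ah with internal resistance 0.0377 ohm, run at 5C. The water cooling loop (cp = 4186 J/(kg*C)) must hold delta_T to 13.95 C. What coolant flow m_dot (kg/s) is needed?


Step 1: I = 5 * 4.84 = 24.2 A
Step 2: Q_cell = I^2 * R = 24.2^2 * 0.0377 = 22.079 W
Step 3: Q_total = 30 * 22.079 = 662.37 W
Step 4: m_dot = Q_total / (cp * dT) = 662.37 / (4186 * 13.95) = 0.01134 kg/s

0.01134 kg/s


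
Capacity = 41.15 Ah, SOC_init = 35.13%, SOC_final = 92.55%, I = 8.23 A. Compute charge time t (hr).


Step 1: dSOC = 92.55% - 35.13% = 57.42%
Step 2: delta_Ah = 41.15 * 57.42 / 100 = 23.628 Ah
Step 3: t = 23.628 / 8.23 = 2.871 hr

2.871 hr


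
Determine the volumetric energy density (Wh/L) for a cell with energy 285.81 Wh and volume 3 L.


ED = E / V = 285.81 / 3 = 95.27 Wh/L

95.27 Wh/L


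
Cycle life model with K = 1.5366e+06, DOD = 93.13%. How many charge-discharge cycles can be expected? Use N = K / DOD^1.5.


DOD^1.5 = 898.74
N = K / DOD^1.5 = 1.5366e+06 / 898.74 = 1710

1710 cycles


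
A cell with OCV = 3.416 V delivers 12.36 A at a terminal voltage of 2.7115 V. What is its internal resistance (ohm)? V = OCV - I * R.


R = (OCV - V) / I = (3.416 - 2.7115) / 12.36 = 0.05700 ohm

0.05700 ohm


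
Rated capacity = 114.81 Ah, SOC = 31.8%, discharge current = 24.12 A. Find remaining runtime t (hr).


Step 1: remaining = SOC/100 * C_total = 31.8/100 * 114.81 = 36.51 Ah
Step 2: t = remaining / I = 36.51 / 24.12 = 1.514 hr

1.514 hr


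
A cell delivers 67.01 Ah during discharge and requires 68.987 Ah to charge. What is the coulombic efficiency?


Coulombic efficiency = 67.01/68.987 * 100% = 97.13%

97.13%


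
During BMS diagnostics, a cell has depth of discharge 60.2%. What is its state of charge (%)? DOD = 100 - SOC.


SOC = 100 - DOD = 100 - 60.2 = 39.8%

39.8%


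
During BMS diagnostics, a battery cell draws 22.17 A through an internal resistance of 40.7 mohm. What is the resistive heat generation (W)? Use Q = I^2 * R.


Convert: R = 40.7 mohm = 0.0407 ohm
I^2 = 491.51
Q = 491.51 * 0.0407 = 20.00 W

20.00 W


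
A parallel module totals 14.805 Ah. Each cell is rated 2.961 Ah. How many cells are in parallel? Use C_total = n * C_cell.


n = C_total / C_cell = 14.805 / 2.961 = 5

5


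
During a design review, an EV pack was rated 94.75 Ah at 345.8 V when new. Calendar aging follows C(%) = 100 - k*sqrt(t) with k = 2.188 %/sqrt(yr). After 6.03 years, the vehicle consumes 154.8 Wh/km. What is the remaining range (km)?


Step 1: capacity retention = 100 - 2.188 * sqrt(6.03) = 100 - 2.188 * 2.4556 = 94.627%
Step 2: C_now = 94.75 * 94.627/100 = 89.659 Ah
Step 3: E_pack = V * C_now = 345.8 * 89.659 = 31004 Wh
Step 4: range = E_pack / consumption = 31004 / 154.8 = 200.3 km

200.3 km


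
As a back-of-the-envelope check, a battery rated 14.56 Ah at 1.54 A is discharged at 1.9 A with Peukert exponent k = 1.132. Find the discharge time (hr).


Step 1: t_rated = C / I_rated = 14.56 / 1.54 = 9.4545 hr
Step 2: ratio = 1.54 / 1.9 = 0.81053
Step 3: ratio^k = 0.81053^1.132 = 0.78836
Step 4: t = t_rated * ratio^k = 9.4545 * 0.78836 = 7.454 hr

7.454 hr


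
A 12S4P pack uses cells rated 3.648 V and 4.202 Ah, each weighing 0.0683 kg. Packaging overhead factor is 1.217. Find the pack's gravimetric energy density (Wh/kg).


Step 1: V_pack = 12 * 3.648 = 43.776 V
Step 2: C_pack = 4 * 4.202 = 16.808 Ah
Step 3: E_pack = V_pack * C_pack = 43.776 * 16.808 = 735.79 Wh
Step 4: m_pack = 12 * 4 * 0.0683 * 1.217 = 3.9898 kg
Step 5: ED = E_pack / m_pack = 735.79 / 3.9898 = 184.4 Wh/kg

184.4 Wh/kg


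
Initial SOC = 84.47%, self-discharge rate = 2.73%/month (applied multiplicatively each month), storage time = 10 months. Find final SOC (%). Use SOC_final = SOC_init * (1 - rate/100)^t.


decay = (1 - 2.73/100)^10 = 0.75821
SOC_final = 84.47 * 0.75821 = 64.05%

64.05%


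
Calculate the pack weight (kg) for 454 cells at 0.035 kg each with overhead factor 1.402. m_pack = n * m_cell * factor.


Cell mass sum = 454 * 0.035 = 15.89 kg
With overhead 1.402: m_pack = 15.89 * 1.402 = 22.28 kg

22.28 kg


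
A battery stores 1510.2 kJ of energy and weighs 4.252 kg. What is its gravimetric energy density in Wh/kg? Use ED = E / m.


Convert: E = 1510.2 kJ = 419.5 Wh
ED = E / m = 419.5 / 4.252 = 98.66 Wh/kg

98.66 Wh/kg


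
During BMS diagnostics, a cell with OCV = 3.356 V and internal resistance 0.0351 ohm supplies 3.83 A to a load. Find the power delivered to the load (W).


Step 1: V_terminal = OCV - I*R = 3.356 - 3.83 * 0.0351 = 3.2216 V
Step 2: P_out = V_terminal * I = 3.2216 * 3.83 = 12.34 W

12.34 W


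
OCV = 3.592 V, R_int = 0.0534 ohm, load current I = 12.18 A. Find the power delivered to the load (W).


Step 1: V_terminal = OCV - I*R = 3.592 - 12.18 * 0.0534 = 2.9416 V
Step 2: P_out = V_terminal * I = 2.9416 * 12.18 = 35.83 W

35.83 W


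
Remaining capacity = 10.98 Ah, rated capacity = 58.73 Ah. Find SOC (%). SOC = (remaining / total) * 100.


SOC = (remaining / total) * 100 = (10.98 / 58.73) * 100 = 18.70%

18.70%


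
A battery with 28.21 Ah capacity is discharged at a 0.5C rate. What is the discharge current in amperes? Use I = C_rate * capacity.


I = C_rate * capacity = 0.5 * 28.21 = 14.105 A

14.105 A


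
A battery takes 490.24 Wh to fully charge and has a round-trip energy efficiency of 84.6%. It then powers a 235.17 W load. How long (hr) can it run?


Step 1: E_discharge = eta/100 * E_charge = 84.6/100 * 490.24 = 414.74 Wh
Step 2: t = E_discharge / P = 414.74 / 235.17 = 1.764 hr

1.764 hr


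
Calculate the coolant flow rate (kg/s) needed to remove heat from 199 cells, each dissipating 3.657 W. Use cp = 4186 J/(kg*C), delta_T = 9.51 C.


Step 1: Total heat Q = 199 * 3.657 W = 727.74 W
Step 2: denom = cp * dT = 4186 * 9.51 = 39809
Step 3: m_dot = 727.74 / 39809 = 0.01828 kg/s

0.01828 kg/s


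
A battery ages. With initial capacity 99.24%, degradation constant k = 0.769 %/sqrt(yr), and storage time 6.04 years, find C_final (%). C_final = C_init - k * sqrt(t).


Step 1: sqrt(6.04 yr) = 2.4576
Step 2: drop = 0.769 * 2.4576 = 1.8899
Step 3: C_final = 99.24 - 1.8899 = 97.35%

97.35%


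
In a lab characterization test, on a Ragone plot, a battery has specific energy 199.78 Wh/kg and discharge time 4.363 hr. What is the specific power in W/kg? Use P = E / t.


Specific power = 199.78 Wh/kg / 4.363 hr = 45.79 W/kg

45.79 W/kg


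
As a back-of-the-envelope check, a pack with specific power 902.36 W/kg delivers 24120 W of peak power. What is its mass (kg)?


m = P / SP = 24120 / 902.36 = 26.73 kg

26.73 kg


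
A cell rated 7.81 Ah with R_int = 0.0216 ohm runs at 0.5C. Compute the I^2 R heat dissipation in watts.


Step 1: I = C_rate * capacity = 0.5 * 7.81 = 3.905 A
Step 2: Q = I^2 * R = 3.905^2 * 0.0216 = 15.249 * 0.0216 = 0.3294 W

0.3294 W


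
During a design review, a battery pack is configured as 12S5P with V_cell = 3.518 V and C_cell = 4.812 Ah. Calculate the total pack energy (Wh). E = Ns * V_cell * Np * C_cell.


E = Ns * Vcell * Np * Ccell = 12 * 3.518 * 5 * 4.812 = 1016 Wh

1016 Wh


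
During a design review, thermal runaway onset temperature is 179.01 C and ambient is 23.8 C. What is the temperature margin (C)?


margin = T_onset - T_ambient = 179.01 - 23.8 = 155.21 C

155.21 C


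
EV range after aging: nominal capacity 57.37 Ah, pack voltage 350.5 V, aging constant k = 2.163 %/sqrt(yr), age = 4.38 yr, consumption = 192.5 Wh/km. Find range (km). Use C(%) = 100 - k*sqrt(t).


Step 1: capacity retention = 100 - 2.163 * sqrt(4.38) = 100 - 2.163 * 2.0928 = 95.473%
Step 2: C_now = 57.37 * 95.473/100 = 54.773 Ah
Step 3: E_pack = V * C_now = 350.5 * 54.773 = 19198 Wh
Step 4: range = E_pack / consumption = 19198 / 192.5 = 99.73 km

99.73 km


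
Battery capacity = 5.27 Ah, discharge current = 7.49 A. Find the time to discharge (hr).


t = capacity / current = 5.27 / 7.49 = 0.7036 hr

0.7036 hr


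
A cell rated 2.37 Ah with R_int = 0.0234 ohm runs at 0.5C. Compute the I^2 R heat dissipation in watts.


Step 1: I = C_rate * capacity = 0.5 * 2.37 = 1.185 A
Step 2: Q = I^2 * R = 1.185^2 * 0.0234 = 1.4042 * 0.0234 = 0.03286 W

0.03286 W


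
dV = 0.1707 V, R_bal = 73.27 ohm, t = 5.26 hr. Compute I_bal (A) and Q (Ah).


First, Ohm's law: I_bal = 0.1707 V / 73.27 ohm = 0.0023297 A
Then Q = I * t = 0.0023297 A * 5.26 hr = 0.01225 Ah

I=0.0023297 A, Q=0.01225 Ah


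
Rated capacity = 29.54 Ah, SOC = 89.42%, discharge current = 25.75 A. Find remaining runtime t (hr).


Step 1: remaining = SOC/100 * C_total = 89.42/100 * 29.54 = 26.415 Ah
Step 2: t = remaining / I = 26.415 / 25.75 = 1.026 hr

1.026 hr


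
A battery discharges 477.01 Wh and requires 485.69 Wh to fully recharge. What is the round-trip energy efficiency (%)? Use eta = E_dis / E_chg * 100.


Round-trip efficiency = 477.01/485.69 * 100% = 98.21%

98.21%


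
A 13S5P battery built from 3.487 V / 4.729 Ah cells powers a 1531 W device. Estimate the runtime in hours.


Step 1: E_pack = Ns * V_cell * Np * C_cell = 13 * 3.487 * 5 * 4.729 = 1071.9 Wh
Step 2: t = E_pack / P = 1071.9 / 1531 = 0.7001 hr

0.7001 hr


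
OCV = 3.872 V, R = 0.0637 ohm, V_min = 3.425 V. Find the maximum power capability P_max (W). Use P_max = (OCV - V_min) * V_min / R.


P_max = (OCV - V_min) * V_min / R = (3.872 - 3.425) * 3.425 / 0.0637 = 0.447 * 3.425 / 0.0637 = 24.03 W

24.03 W


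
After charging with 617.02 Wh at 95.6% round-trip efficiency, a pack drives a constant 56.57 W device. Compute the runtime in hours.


Step 1: E_discharge = eta/100 * E_charge = 95.6/100 * 617.02 = 589.87 Wh
Step 2: t = E_discharge / P = 589.87 / 56.57 = 10.43 hr

10.43 hr


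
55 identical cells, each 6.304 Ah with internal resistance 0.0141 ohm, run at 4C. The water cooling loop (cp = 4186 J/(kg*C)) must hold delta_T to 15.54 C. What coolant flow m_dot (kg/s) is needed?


Step 1: I = 4 * 6.304 = 25.216 A
Step 2: Q_cell = I^2 * R = 25.216^2 * 0.0141 = 8.9654 W
Step 3: Q_total = 55 * 8.9654 = 493.1 W
Step 4: m_dot = Q_total / (cp * dT) = 493.1 / (4186 * 15.54) = 0.007580 kg/s

0.007580 kg/s


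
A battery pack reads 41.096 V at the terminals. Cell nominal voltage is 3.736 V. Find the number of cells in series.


n = V_pack / V_cell = 41.096 / 3.736 = 11

11


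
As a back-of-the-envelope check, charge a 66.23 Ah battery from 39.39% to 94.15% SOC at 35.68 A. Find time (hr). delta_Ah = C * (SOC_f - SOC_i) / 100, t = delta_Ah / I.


delta_Ah = 66.23 * (94.15 - 39.39) / 100 = 36.268 Ah
t = delta_Ah / I = 36.268 / 35.68 = 1.016 hr

1.016 hr


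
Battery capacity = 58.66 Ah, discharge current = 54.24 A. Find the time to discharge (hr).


t = capacity / current = 58.66 / 54.24 = 1.081 hr

1.081 hr


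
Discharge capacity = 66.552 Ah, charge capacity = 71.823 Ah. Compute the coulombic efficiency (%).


Coulombic efficiency = 66.552/71.823 * 100% = 92.66%

92.66%


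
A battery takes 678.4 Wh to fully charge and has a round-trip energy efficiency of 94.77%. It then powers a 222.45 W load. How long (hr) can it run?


Step 1: E_discharge = eta/100 * E_charge = 94.77/100 * 678.4 = 642.92 Wh
Step 2: t = E_discharge / P = 642.92 / 222.45 = 2.890 hr

2.890 hr


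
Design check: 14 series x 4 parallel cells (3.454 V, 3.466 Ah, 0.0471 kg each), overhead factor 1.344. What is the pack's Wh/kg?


Step 1: V_pack = 14 * 3.454 = 48.356 V
Step 2: C_pack = 4 * 3.466 = 13.864 Ah
Step 3: E_pack = V_pack * C_pack = 48.356 * 13.864 = 670.41 Wh
Step 4: m_pack = 14 * 4 * 0.0471 * 1.344 = 3.5449 kg
Step 5: ED = E_pack / m_pack = 670.41 / 3.5449 = 189.1 Wh/kg

189.1 Wh/kg


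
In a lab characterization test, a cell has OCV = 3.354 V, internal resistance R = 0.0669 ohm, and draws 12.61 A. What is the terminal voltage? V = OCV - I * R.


V = OCV - I*R = 3.354 - 12.61 * 0.0669 = 2.510 V

2.510 V


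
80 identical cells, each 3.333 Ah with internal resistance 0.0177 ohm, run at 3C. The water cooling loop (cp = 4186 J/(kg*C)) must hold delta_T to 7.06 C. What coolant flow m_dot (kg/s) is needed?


Step 1: I = 3 * 3.333 = 9.999 A
Step 2: Q_cell = I^2 * R = 9.999^2 * 0.0177 = 1.7696 W
Step 3: Q_total = 80 * 1.7696 = 141.57 W
Step 4: m_dot = Q_total / (cp * dT) = 141.57 / (4186 * 7.06) = 0.004790 kg/s

0.004790 kg/s


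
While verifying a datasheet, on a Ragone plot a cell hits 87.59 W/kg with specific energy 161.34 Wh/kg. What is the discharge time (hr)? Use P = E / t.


t = E / P = 161.34 / 87.59 = 1.842 hr

1.842 hr
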